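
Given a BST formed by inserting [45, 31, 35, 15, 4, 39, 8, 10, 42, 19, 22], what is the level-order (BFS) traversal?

Tree insertion order: [45, 31, 35, 15, 4, 39, 8, 10, 42, 19, 22]
Tree (level-order array): [45, 31, None, 15, 35, 4, 19, None, 39, None, 8, None, 22, None, 42, None, 10]
BFS from the root, enqueuing left then right child of each popped node:
  queue [45] -> pop 45, enqueue [31], visited so far: [45]
  queue [31] -> pop 31, enqueue [15, 35], visited so far: [45, 31]
  queue [15, 35] -> pop 15, enqueue [4, 19], visited so far: [45, 31, 15]
  queue [35, 4, 19] -> pop 35, enqueue [39], visited so far: [45, 31, 15, 35]
  queue [4, 19, 39] -> pop 4, enqueue [8], visited so far: [45, 31, 15, 35, 4]
  queue [19, 39, 8] -> pop 19, enqueue [22], visited so far: [45, 31, 15, 35, 4, 19]
  queue [39, 8, 22] -> pop 39, enqueue [42], visited so far: [45, 31, 15, 35, 4, 19, 39]
  queue [8, 22, 42] -> pop 8, enqueue [10], visited so far: [45, 31, 15, 35, 4, 19, 39, 8]
  queue [22, 42, 10] -> pop 22, enqueue [none], visited so far: [45, 31, 15, 35, 4, 19, 39, 8, 22]
  queue [42, 10] -> pop 42, enqueue [none], visited so far: [45, 31, 15, 35, 4, 19, 39, 8, 22, 42]
  queue [10] -> pop 10, enqueue [none], visited so far: [45, 31, 15, 35, 4, 19, 39, 8, 22, 42, 10]
Result: [45, 31, 15, 35, 4, 19, 39, 8, 22, 42, 10]


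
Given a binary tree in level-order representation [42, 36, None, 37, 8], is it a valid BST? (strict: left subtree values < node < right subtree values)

Level-order array: [42, 36, None, 37, 8]
Validate using subtree bounds (lo, hi): at each node, require lo < value < hi,
then recurse left with hi=value and right with lo=value.
Preorder trace (stopping at first violation):
  at node 42 with bounds (-inf, +inf): OK
  at node 36 with bounds (-inf, 42): OK
  at node 37 with bounds (-inf, 36): VIOLATION
Node 37 violates its bound: not (-inf < 37 < 36).
Result: Not a valid BST


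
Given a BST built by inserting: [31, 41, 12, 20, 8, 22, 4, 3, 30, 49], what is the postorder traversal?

Tree insertion order: [31, 41, 12, 20, 8, 22, 4, 3, 30, 49]
Tree (level-order array): [31, 12, 41, 8, 20, None, 49, 4, None, None, 22, None, None, 3, None, None, 30]
Postorder traversal: [3, 4, 8, 30, 22, 20, 12, 49, 41, 31]


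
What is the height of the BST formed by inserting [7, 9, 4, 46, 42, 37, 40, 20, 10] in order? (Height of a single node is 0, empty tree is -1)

Insertion order: [7, 9, 4, 46, 42, 37, 40, 20, 10]
Tree (level-order array): [7, 4, 9, None, None, None, 46, 42, None, 37, None, 20, 40, 10]
Compute height bottom-up (empty subtree = -1):
  height(4) = 1 + max(-1, -1) = 0
  height(10) = 1 + max(-1, -1) = 0
  height(20) = 1 + max(0, -1) = 1
  height(40) = 1 + max(-1, -1) = 0
  height(37) = 1 + max(1, 0) = 2
  height(42) = 1 + max(2, -1) = 3
  height(46) = 1 + max(3, -1) = 4
  height(9) = 1 + max(-1, 4) = 5
  height(7) = 1 + max(0, 5) = 6
Height = 6


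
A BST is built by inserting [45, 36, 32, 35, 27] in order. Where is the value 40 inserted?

Starting tree (level order): [45, 36, None, 32, None, 27, 35]
Insertion path: 45 -> 36
Result: insert 40 as right child of 36
Final tree (level order): [45, 36, None, 32, 40, 27, 35]


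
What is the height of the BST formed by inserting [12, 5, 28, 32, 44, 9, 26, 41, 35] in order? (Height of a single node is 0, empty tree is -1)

Insertion order: [12, 5, 28, 32, 44, 9, 26, 41, 35]
Tree (level-order array): [12, 5, 28, None, 9, 26, 32, None, None, None, None, None, 44, 41, None, 35]
Compute height bottom-up (empty subtree = -1):
  height(9) = 1 + max(-1, -1) = 0
  height(5) = 1 + max(-1, 0) = 1
  height(26) = 1 + max(-1, -1) = 0
  height(35) = 1 + max(-1, -1) = 0
  height(41) = 1 + max(0, -1) = 1
  height(44) = 1 + max(1, -1) = 2
  height(32) = 1 + max(-1, 2) = 3
  height(28) = 1 + max(0, 3) = 4
  height(12) = 1 + max(1, 4) = 5
Height = 5


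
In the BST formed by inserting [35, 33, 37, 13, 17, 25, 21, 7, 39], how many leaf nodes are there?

Tree built from: [35, 33, 37, 13, 17, 25, 21, 7, 39]
Tree (level-order array): [35, 33, 37, 13, None, None, 39, 7, 17, None, None, None, None, None, 25, 21]
Rule: A leaf has 0 children.
Per-node child counts:
  node 35: 2 child(ren)
  node 33: 1 child(ren)
  node 13: 2 child(ren)
  node 7: 0 child(ren)
  node 17: 1 child(ren)
  node 25: 1 child(ren)
  node 21: 0 child(ren)
  node 37: 1 child(ren)
  node 39: 0 child(ren)
Matching nodes: [7, 21, 39]
Count of leaf nodes: 3


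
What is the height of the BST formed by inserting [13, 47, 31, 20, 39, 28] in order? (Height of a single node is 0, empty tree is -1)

Insertion order: [13, 47, 31, 20, 39, 28]
Tree (level-order array): [13, None, 47, 31, None, 20, 39, None, 28]
Compute height bottom-up (empty subtree = -1):
  height(28) = 1 + max(-1, -1) = 0
  height(20) = 1 + max(-1, 0) = 1
  height(39) = 1 + max(-1, -1) = 0
  height(31) = 1 + max(1, 0) = 2
  height(47) = 1 + max(2, -1) = 3
  height(13) = 1 + max(-1, 3) = 4
Height = 4


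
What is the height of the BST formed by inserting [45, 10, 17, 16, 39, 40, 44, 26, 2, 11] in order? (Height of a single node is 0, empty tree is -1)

Insertion order: [45, 10, 17, 16, 39, 40, 44, 26, 2, 11]
Tree (level-order array): [45, 10, None, 2, 17, None, None, 16, 39, 11, None, 26, 40, None, None, None, None, None, 44]
Compute height bottom-up (empty subtree = -1):
  height(2) = 1 + max(-1, -1) = 0
  height(11) = 1 + max(-1, -1) = 0
  height(16) = 1 + max(0, -1) = 1
  height(26) = 1 + max(-1, -1) = 0
  height(44) = 1 + max(-1, -1) = 0
  height(40) = 1 + max(-1, 0) = 1
  height(39) = 1 + max(0, 1) = 2
  height(17) = 1 + max(1, 2) = 3
  height(10) = 1 + max(0, 3) = 4
  height(45) = 1 + max(4, -1) = 5
Height = 5


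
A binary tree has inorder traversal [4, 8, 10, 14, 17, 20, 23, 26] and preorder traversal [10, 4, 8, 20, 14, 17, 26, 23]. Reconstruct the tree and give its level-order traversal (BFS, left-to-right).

Inorder:  [4, 8, 10, 14, 17, 20, 23, 26]
Preorder: [10, 4, 8, 20, 14, 17, 26, 23]
Algorithm: preorder visits root first, so consume preorder in order;
for each root, split the current inorder slice at that value into
left-subtree inorder and right-subtree inorder, then recurse.
Recursive splits:
  root=10; inorder splits into left=[4, 8], right=[14, 17, 20, 23, 26]
  root=4; inorder splits into left=[], right=[8]
  root=8; inorder splits into left=[], right=[]
  root=20; inorder splits into left=[14, 17], right=[23, 26]
  root=14; inorder splits into left=[], right=[17]
  root=17; inorder splits into left=[], right=[]
  root=26; inorder splits into left=[23], right=[]
  root=23; inorder splits into left=[], right=[]
Reconstructed level-order: [10, 4, 20, 8, 14, 26, 17, 23]


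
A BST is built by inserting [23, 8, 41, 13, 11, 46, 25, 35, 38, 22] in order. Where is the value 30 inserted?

Starting tree (level order): [23, 8, 41, None, 13, 25, 46, 11, 22, None, 35, None, None, None, None, None, None, None, 38]
Insertion path: 23 -> 41 -> 25 -> 35
Result: insert 30 as left child of 35
Final tree (level order): [23, 8, 41, None, 13, 25, 46, 11, 22, None, 35, None, None, None, None, None, None, 30, 38]


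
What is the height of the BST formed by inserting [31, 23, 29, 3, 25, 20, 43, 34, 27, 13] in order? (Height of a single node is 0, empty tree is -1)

Insertion order: [31, 23, 29, 3, 25, 20, 43, 34, 27, 13]
Tree (level-order array): [31, 23, 43, 3, 29, 34, None, None, 20, 25, None, None, None, 13, None, None, 27]
Compute height bottom-up (empty subtree = -1):
  height(13) = 1 + max(-1, -1) = 0
  height(20) = 1 + max(0, -1) = 1
  height(3) = 1 + max(-1, 1) = 2
  height(27) = 1 + max(-1, -1) = 0
  height(25) = 1 + max(-1, 0) = 1
  height(29) = 1 + max(1, -1) = 2
  height(23) = 1 + max(2, 2) = 3
  height(34) = 1 + max(-1, -1) = 0
  height(43) = 1 + max(0, -1) = 1
  height(31) = 1 + max(3, 1) = 4
Height = 4


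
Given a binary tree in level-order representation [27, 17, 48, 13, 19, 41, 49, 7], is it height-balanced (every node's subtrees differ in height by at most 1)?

Tree (level-order array): [27, 17, 48, 13, 19, 41, 49, 7]
Definition: a tree is height-balanced if, at every node, |h(left) - h(right)| <= 1 (empty subtree has height -1).
Bottom-up per-node check:
  node 7: h_left=-1, h_right=-1, diff=0 [OK], height=0
  node 13: h_left=0, h_right=-1, diff=1 [OK], height=1
  node 19: h_left=-1, h_right=-1, diff=0 [OK], height=0
  node 17: h_left=1, h_right=0, diff=1 [OK], height=2
  node 41: h_left=-1, h_right=-1, diff=0 [OK], height=0
  node 49: h_left=-1, h_right=-1, diff=0 [OK], height=0
  node 48: h_left=0, h_right=0, diff=0 [OK], height=1
  node 27: h_left=2, h_right=1, diff=1 [OK], height=3
All nodes satisfy the balance condition.
Result: Balanced


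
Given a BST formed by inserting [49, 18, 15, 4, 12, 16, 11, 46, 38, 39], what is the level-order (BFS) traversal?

Tree insertion order: [49, 18, 15, 4, 12, 16, 11, 46, 38, 39]
Tree (level-order array): [49, 18, None, 15, 46, 4, 16, 38, None, None, 12, None, None, None, 39, 11]
BFS from the root, enqueuing left then right child of each popped node:
  queue [49] -> pop 49, enqueue [18], visited so far: [49]
  queue [18] -> pop 18, enqueue [15, 46], visited so far: [49, 18]
  queue [15, 46] -> pop 15, enqueue [4, 16], visited so far: [49, 18, 15]
  queue [46, 4, 16] -> pop 46, enqueue [38], visited so far: [49, 18, 15, 46]
  queue [4, 16, 38] -> pop 4, enqueue [12], visited so far: [49, 18, 15, 46, 4]
  queue [16, 38, 12] -> pop 16, enqueue [none], visited so far: [49, 18, 15, 46, 4, 16]
  queue [38, 12] -> pop 38, enqueue [39], visited so far: [49, 18, 15, 46, 4, 16, 38]
  queue [12, 39] -> pop 12, enqueue [11], visited so far: [49, 18, 15, 46, 4, 16, 38, 12]
  queue [39, 11] -> pop 39, enqueue [none], visited so far: [49, 18, 15, 46, 4, 16, 38, 12, 39]
  queue [11] -> pop 11, enqueue [none], visited so far: [49, 18, 15, 46, 4, 16, 38, 12, 39, 11]
Result: [49, 18, 15, 46, 4, 16, 38, 12, 39, 11]


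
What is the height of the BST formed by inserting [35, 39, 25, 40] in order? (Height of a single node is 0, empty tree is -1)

Insertion order: [35, 39, 25, 40]
Tree (level-order array): [35, 25, 39, None, None, None, 40]
Compute height bottom-up (empty subtree = -1):
  height(25) = 1 + max(-1, -1) = 0
  height(40) = 1 + max(-1, -1) = 0
  height(39) = 1 + max(-1, 0) = 1
  height(35) = 1 + max(0, 1) = 2
Height = 2


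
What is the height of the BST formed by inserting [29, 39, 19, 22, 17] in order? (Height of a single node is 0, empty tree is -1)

Insertion order: [29, 39, 19, 22, 17]
Tree (level-order array): [29, 19, 39, 17, 22]
Compute height bottom-up (empty subtree = -1):
  height(17) = 1 + max(-1, -1) = 0
  height(22) = 1 + max(-1, -1) = 0
  height(19) = 1 + max(0, 0) = 1
  height(39) = 1 + max(-1, -1) = 0
  height(29) = 1 + max(1, 0) = 2
Height = 2


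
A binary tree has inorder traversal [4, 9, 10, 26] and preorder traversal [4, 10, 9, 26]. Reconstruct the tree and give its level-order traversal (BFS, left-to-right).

Inorder:  [4, 9, 10, 26]
Preorder: [4, 10, 9, 26]
Algorithm: preorder visits root first, so consume preorder in order;
for each root, split the current inorder slice at that value into
left-subtree inorder and right-subtree inorder, then recurse.
Recursive splits:
  root=4; inorder splits into left=[], right=[9, 10, 26]
  root=10; inorder splits into left=[9], right=[26]
  root=9; inorder splits into left=[], right=[]
  root=26; inorder splits into left=[], right=[]
Reconstructed level-order: [4, 10, 9, 26]


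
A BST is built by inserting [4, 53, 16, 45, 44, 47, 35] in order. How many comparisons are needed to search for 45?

Search path for 45: 4 -> 53 -> 16 -> 45
Found: True
Comparisons: 4


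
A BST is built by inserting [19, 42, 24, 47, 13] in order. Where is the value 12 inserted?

Starting tree (level order): [19, 13, 42, None, None, 24, 47]
Insertion path: 19 -> 13
Result: insert 12 as left child of 13
Final tree (level order): [19, 13, 42, 12, None, 24, 47]


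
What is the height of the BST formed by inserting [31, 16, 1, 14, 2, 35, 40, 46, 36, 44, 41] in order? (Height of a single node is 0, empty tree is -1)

Insertion order: [31, 16, 1, 14, 2, 35, 40, 46, 36, 44, 41]
Tree (level-order array): [31, 16, 35, 1, None, None, 40, None, 14, 36, 46, 2, None, None, None, 44, None, None, None, 41]
Compute height bottom-up (empty subtree = -1):
  height(2) = 1 + max(-1, -1) = 0
  height(14) = 1 + max(0, -1) = 1
  height(1) = 1 + max(-1, 1) = 2
  height(16) = 1 + max(2, -1) = 3
  height(36) = 1 + max(-1, -1) = 0
  height(41) = 1 + max(-1, -1) = 0
  height(44) = 1 + max(0, -1) = 1
  height(46) = 1 + max(1, -1) = 2
  height(40) = 1 + max(0, 2) = 3
  height(35) = 1 + max(-1, 3) = 4
  height(31) = 1 + max(3, 4) = 5
Height = 5


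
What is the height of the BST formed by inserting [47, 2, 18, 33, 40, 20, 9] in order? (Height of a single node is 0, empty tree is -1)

Insertion order: [47, 2, 18, 33, 40, 20, 9]
Tree (level-order array): [47, 2, None, None, 18, 9, 33, None, None, 20, 40]
Compute height bottom-up (empty subtree = -1):
  height(9) = 1 + max(-1, -1) = 0
  height(20) = 1 + max(-1, -1) = 0
  height(40) = 1 + max(-1, -1) = 0
  height(33) = 1 + max(0, 0) = 1
  height(18) = 1 + max(0, 1) = 2
  height(2) = 1 + max(-1, 2) = 3
  height(47) = 1 + max(3, -1) = 4
Height = 4


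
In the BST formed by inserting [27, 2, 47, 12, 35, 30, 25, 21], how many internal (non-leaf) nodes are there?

Tree built from: [27, 2, 47, 12, 35, 30, 25, 21]
Tree (level-order array): [27, 2, 47, None, 12, 35, None, None, 25, 30, None, 21]
Rule: An internal node has at least one child.
Per-node child counts:
  node 27: 2 child(ren)
  node 2: 1 child(ren)
  node 12: 1 child(ren)
  node 25: 1 child(ren)
  node 21: 0 child(ren)
  node 47: 1 child(ren)
  node 35: 1 child(ren)
  node 30: 0 child(ren)
Matching nodes: [27, 2, 12, 25, 47, 35]
Count of internal (non-leaf) nodes: 6


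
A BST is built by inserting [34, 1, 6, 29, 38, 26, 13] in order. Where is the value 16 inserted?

Starting tree (level order): [34, 1, 38, None, 6, None, None, None, 29, 26, None, 13]
Insertion path: 34 -> 1 -> 6 -> 29 -> 26 -> 13
Result: insert 16 as right child of 13
Final tree (level order): [34, 1, 38, None, 6, None, None, None, 29, 26, None, 13, None, None, 16]


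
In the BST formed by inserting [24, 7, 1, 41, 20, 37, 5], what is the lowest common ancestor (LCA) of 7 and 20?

Tree insertion order: [24, 7, 1, 41, 20, 37, 5]
Tree (level-order array): [24, 7, 41, 1, 20, 37, None, None, 5]
In a BST, the LCA of p=7, q=20 is the first node v on the
root-to-leaf path with p <= v <= q (go left if both < v, right if both > v).
Walk from root:
  at 24: both 7 and 20 < 24, go left
  at 7: 7 <= 7 <= 20, this is the LCA
LCA = 7


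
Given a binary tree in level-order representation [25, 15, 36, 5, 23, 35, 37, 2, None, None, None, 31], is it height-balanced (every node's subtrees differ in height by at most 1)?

Tree (level-order array): [25, 15, 36, 5, 23, 35, 37, 2, None, None, None, 31]
Definition: a tree is height-balanced if, at every node, |h(left) - h(right)| <= 1 (empty subtree has height -1).
Bottom-up per-node check:
  node 2: h_left=-1, h_right=-1, diff=0 [OK], height=0
  node 5: h_left=0, h_right=-1, diff=1 [OK], height=1
  node 23: h_left=-1, h_right=-1, diff=0 [OK], height=0
  node 15: h_left=1, h_right=0, diff=1 [OK], height=2
  node 31: h_left=-1, h_right=-1, diff=0 [OK], height=0
  node 35: h_left=0, h_right=-1, diff=1 [OK], height=1
  node 37: h_left=-1, h_right=-1, diff=0 [OK], height=0
  node 36: h_left=1, h_right=0, diff=1 [OK], height=2
  node 25: h_left=2, h_right=2, diff=0 [OK], height=3
All nodes satisfy the balance condition.
Result: Balanced


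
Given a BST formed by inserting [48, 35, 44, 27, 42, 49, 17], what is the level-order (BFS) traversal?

Tree insertion order: [48, 35, 44, 27, 42, 49, 17]
Tree (level-order array): [48, 35, 49, 27, 44, None, None, 17, None, 42]
BFS from the root, enqueuing left then right child of each popped node:
  queue [48] -> pop 48, enqueue [35, 49], visited so far: [48]
  queue [35, 49] -> pop 35, enqueue [27, 44], visited so far: [48, 35]
  queue [49, 27, 44] -> pop 49, enqueue [none], visited so far: [48, 35, 49]
  queue [27, 44] -> pop 27, enqueue [17], visited so far: [48, 35, 49, 27]
  queue [44, 17] -> pop 44, enqueue [42], visited so far: [48, 35, 49, 27, 44]
  queue [17, 42] -> pop 17, enqueue [none], visited so far: [48, 35, 49, 27, 44, 17]
  queue [42] -> pop 42, enqueue [none], visited so far: [48, 35, 49, 27, 44, 17, 42]
Result: [48, 35, 49, 27, 44, 17, 42]


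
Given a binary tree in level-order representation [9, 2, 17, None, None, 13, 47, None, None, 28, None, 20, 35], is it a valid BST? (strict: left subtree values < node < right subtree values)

Level-order array: [9, 2, 17, None, None, 13, 47, None, None, 28, None, 20, 35]
Validate using subtree bounds (lo, hi): at each node, require lo < value < hi,
then recurse left with hi=value and right with lo=value.
Preorder trace (stopping at first violation):
  at node 9 with bounds (-inf, +inf): OK
  at node 2 with bounds (-inf, 9): OK
  at node 17 with bounds (9, +inf): OK
  at node 13 with bounds (9, 17): OK
  at node 47 with bounds (17, +inf): OK
  at node 28 with bounds (17, 47): OK
  at node 20 with bounds (17, 28): OK
  at node 35 with bounds (28, 47): OK
No violation found at any node.
Result: Valid BST


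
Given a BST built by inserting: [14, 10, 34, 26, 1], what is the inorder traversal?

Tree insertion order: [14, 10, 34, 26, 1]
Tree (level-order array): [14, 10, 34, 1, None, 26]
Inorder traversal: [1, 10, 14, 26, 34]


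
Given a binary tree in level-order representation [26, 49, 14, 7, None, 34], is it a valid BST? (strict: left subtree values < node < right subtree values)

Level-order array: [26, 49, 14, 7, None, 34]
Validate using subtree bounds (lo, hi): at each node, require lo < value < hi,
then recurse left with hi=value and right with lo=value.
Preorder trace (stopping at first violation):
  at node 26 with bounds (-inf, +inf): OK
  at node 49 with bounds (-inf, 26): VIOLATION
Node 49 violates its bound: not (-inf < 49 < 26).
Result: Not a valid BST


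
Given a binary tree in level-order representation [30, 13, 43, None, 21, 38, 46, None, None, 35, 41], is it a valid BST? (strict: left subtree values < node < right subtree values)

Level-order array: [30, 13, 43, None, 21, 38, 46, None, None, 35, 41]
Validate using subtree bounds (lo, hi): at each node, require lo < value < hi,
then recurse left with hi=value and right with lo=value.
Preorder trace (stopping at first violation):
  at node 30 with bounds (-inf, +inf): OK
  at node 13 with bounds (-inf, 30): OK
  at node 21 with bounds (13, 30): OK
  at node 43 with bounds (30, +inf): OK
  at node 38 with bounds (30, 43): OK
  at node 35 with bounds (30, 38): OK
  at node 41 with bounds (38, 43): OK
  at node 46 with bounds (43, +inf): OK
No violation found at any node.
Result: Valid BST


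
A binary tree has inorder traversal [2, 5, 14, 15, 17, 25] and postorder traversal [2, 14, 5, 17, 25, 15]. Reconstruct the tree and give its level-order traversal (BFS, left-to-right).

Inorder:   [2, 5, 14, 15, 17, 25]
Postorder: [2, 14, 5, 17, 25, 15]
Algorithm: postorder visits root last, so walk postorder right-to-left;
each value is the root of the current inorder slice — split it at that
value, recurse on the right subtree first, then the left.
Recursive splits:
  root=15; inorder splits into left=[2, 5, 14], right=[17, 25]
  root=25; inorder splits into left=[17], right=[]
  root=17; inorder splits into left=[], right=[]
  root=5; inorder splits into left=[2], right=[14]
  root=14; inorder splits into left=[], right=[]
  root=2; inorder splits into left=[], right=[]
Reconstructed level-order: [15, 5, 25, 2, 14, 17]


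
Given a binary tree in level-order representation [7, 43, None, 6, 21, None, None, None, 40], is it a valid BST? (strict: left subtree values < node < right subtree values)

Level-order array: [7, 43, None, 6, 21, None, None, None, 40]
Validate using subtree bounds (lo, hi): at each node, require lo < value < hi,
then recurse left with hi=value and right with lo=value.
Preorder trace (stopping at first violation):
  at node 7 with bounds (-inf, +inf): OK
  at node 43 with bounds (-inf, 7): VIOLATION
Node 43 violates its bound: not (-inf < 43 < 7).
Result: Not a valid BST


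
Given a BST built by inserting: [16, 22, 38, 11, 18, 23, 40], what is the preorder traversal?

Tree insertion order: [16, 22, 38, 11, 18, 23, 40]
Tree (level-order array): [16, 11, 22, None, None, 18, 38, None, None, 23, 40]
Preorder traversal: [16, 11, 22, 18, 38, 23, 40]


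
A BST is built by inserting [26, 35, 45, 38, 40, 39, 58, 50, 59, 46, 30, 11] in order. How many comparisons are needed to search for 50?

Search path for 50: 26 -> 35 -> 45 -> 58 -> 50
Found: True
Comparisons: 5


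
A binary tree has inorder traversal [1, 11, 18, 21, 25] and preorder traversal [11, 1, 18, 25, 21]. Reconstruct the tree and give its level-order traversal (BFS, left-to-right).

Inorder:  [1, 11, 18, 21, 25]
Preorder: [11, 1, 18, 25, 21]
Algorithm: preorder visits root first, so consume preorder in order;
for each root, split the current inorder slice at that value into
left-subtree inorder and right-subtree inorder, then recurse.
Recursive splits:
  root=11; inorder splits into left=[1], right=[18, 21, 25]
  root=1; inorder splits into left=[], right=[]
  root=18; inorder splits into left=[], right=[21, 25]
  root=25; inorder splits into left=[21], right=[]
  root=21; inorder splits into left=[], right=[]
Reconstructed level-order: [11, 1, 18, 25, 21]


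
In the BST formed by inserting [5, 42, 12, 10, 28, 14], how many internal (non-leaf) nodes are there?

Tree built from: [5, 42, 12, 10, 28, 14]
Tree (level-order array): [5, None, 42, 12, None, 10, 28, None, None, 14]
Rule: An internal node has at least one child.
Per-node child counts:
  node 5: 1 child(ren)
  node 42: 1 child(ren)
  node 12: 2 child(ren)
  node 10: 0 child(ren)
  node 28: 1 child(ren)
  node 14: 0 child(ren)
Matching nodes: [5, 42, 12, 28]
Count of internal (non-leaf) nodes: 4


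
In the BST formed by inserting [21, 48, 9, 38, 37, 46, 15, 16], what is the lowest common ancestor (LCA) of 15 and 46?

Tree insertion order: [21, 48, 9, 38, 37, 46, 15, 16]
Tree (level-order array): [21, 9, 48, None, 15, 38, None, None, 16, 37, 46]
In a BST, the LCA of p=15, q=46 is the first node v on the
root-to-leaf path with p <= v <= q (go left if both < v, right if both > v).
Walk from root:
  at 21: 15 <= 21 <= 46, this is the LCA
LCA = 21


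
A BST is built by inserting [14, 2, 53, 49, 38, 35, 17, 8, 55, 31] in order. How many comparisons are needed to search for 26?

Search path for 26: 14 -> 53 -> 49 -> 38 -> 35 -> 17 -> 31
Found: False
Comparisons: 7


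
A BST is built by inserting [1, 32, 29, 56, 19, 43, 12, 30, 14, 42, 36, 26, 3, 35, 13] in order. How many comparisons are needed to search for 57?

Search path for 57: 1 -> 32 -> 56
Found: False
Comparisons: 3


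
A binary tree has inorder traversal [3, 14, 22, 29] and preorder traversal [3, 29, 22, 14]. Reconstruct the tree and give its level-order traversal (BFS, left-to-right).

Inorder:  [3, 14, 22, 29]
Preorder: [3, 29, 22, 14]
Algorithm: preorder visits root first, so consume preorder in order;
for each root, split the current inorder slice at that value into
left-subtree inorder and right-subtree inorder, then recurse.
Recursive splits:
  root=3; inorder splits into left=[], right=[14, 22, 29]
  root=29; inorder splits into left=[14, 22], right=[]
  root=22; inorder splits into left=[14], right=[]
  root=14; inorder splits into left=[], right=[]
Reconstructed level-order: [3, 29, 22, 14]


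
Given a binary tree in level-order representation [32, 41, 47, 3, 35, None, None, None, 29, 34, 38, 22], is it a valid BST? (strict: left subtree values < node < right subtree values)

Level-order array: [32, 41, 47, 3, 35, None, None, None, 29, 34, 38, 22]
Validate using subtree bounds (lo, hi): at each node, require lo < value < hi,
then recurse left with hi=value and right with lo=value.
Preorder trace (stopping at first violation):
  at node 32 with bounds (-inf, +inf): OK
  at node 41 with bounds (-inf, 32): VIOLATION
Node 41 violates its bound: not (-inf < 41 < 32).
Result: Not a valid BST


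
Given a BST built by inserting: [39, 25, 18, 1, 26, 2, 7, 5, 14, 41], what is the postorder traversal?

Tree insertion order: [39, 25, 18, 1, 26, 2, 7, 5, 14, 41]
Tree (level-order array): [39, 25, 41, 18, 26, None, None, 1, None, None, None, None, 2, None, 7, 5, 14]
Postorder traversal: [5, 14, 7, 2, 1, 18, 26, 25, 41, 39]


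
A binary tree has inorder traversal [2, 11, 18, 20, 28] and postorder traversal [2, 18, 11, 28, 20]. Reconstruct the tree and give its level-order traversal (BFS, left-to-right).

Inorder:   [2, 11, 18, 20, 28]
Postorder: [2, 18, 11, 28, 20]
Algorithm: postorder visits root last, so walk postorder right-to-left;
each value is the root of the current inorder slice — split it at that
value, recurse on the right subtree first, then the left.
Recursive splits:
  root=20; inorder splits into left=[2, 11, 18], right=[28]
  root=28; inorder splits into left=[], right=[]
  root=11; inorder splits into left=[2], right=[18]
  root=18; inorder splits into left=[], right=[]
  root=2; inorder splits into left=[], right=[]
Reconstructed level-order: [20, 11, 28, 2, 18]


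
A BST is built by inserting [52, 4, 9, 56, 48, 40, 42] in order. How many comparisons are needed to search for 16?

Search path for 16: 52 -> 4 -> 9 -> 48 -> 40
Found: False
Comparisons: 5


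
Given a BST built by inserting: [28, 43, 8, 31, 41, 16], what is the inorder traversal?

Tree insertion order: [28, 43, 8, 31, 41, 16]
Tree (level-order array): [28, 8, 43, None, 16, 31, None, None, None, None, 41]
Inorder traversal: [8, 16, 28, 31, 41, 43]


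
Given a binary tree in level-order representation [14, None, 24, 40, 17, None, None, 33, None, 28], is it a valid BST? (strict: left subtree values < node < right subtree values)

Level-order array: [14, None, 24, 40, 17, None, None, 33, None, 28]
Validate using subtree bounds (lo, hi): at each node, require lo < value < hi,
then recurse left with hi=value and right with lo=value.
Preorder trace (stopping at first violation):
  at node 14 with bounds (-inf, +inf): OK
  at node 24 with bounds (14, +inf): OK
  at node 40 with bounds (14, 24): VIOLATION
Node 40 violates its bound: not (14 < 40 < 24).
Result: Not a valid BST


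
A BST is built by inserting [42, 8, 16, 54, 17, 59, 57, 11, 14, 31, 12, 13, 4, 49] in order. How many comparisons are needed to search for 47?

Search path for 47: 42 -> 54 -> 49
Found: False
Comparisons: 3


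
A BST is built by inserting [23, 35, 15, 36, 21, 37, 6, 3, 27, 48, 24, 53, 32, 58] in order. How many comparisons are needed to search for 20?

Search path for 20: 23 -> 15 -> 21
Found: False
Comparisons: 3


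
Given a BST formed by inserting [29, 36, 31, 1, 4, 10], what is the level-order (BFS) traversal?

Tree insertion order: [29, 36, 31, 1, 4, 10]
Tree (level-order array): [29, 1, 36, None, 4, 31, None, None, 10]
BFS from the root, enqueuing left then right child of each popped node:
  queue [29] -> pop 29, enqueue [1, 36], visited so far: [29]
  queue [1, 36] -> pop 1, enqueue [4], visited so far: [29, 1]
  queue [36, 4] -> pop 36, enqueue [31], visited so far: [29, 1, 36]
  queue [4, 31] -> pop 4, enqueue [10], visited so far: [29, 1, 36, 4]
  queue [31, 10] -> pop 31, enqueue [none], visited so far: [29, 1, 36, 4, 31]
  queue [10] -> pop 10, enqueue [none], visited so far: [29, 1, 36, 4, 31, 10]
Result: [29, 1, 36, 4, 31, 10]


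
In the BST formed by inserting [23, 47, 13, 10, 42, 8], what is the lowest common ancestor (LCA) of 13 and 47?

Tree insertion order: [23, 47, 13, 10, 42, 8]
Tree (level-order array): [23, 13, 47, 10, None, 42, None, 8]
In a BST, the LCA of p=13, q=47 is the first node v on the
root-to-leaf path with p <= v <= q (go left if both < v, right if both > v).
Walk from root:
  at 23: 13 <= 23 <= 47, this is the LCA
LCA = 23


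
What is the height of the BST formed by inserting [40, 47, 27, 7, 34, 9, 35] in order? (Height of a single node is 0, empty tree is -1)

Insertion order: [40, 47, 27, 7, 34, 9, 35]
Tree (level-order array): [40, 27, 47, 7, 34, None, None, None, 9, None, 35]
Compute height bottom-up (empty subtree = -1):
  height(9) = 1 + max(-1, -1) = 0
  height(7) = 1 + max(-1, 0) = 1
  height(35) = 1 + max(-1, -1) = 0
  height(34) = 1 + max(-1, 0) = 1
  height(27) = 1 + max(1, 1) = 2
  height(47) = 1 + max(-1, -1) = 0
  height(40) = 1 + max(2, 0) = 3
Height = 3


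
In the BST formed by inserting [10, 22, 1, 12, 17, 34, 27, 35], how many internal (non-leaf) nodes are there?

Tree built from: [10, 22, 1, 12, 17, 34, 27, 35]
Tree (level-order array): [10, 1, 22, None, None, 12, 34, None, 17, 27, 35]
Rule: An internal node has at least one child.
Per-node child counts:
  node 10: 2 child(ren)
  node 1: 0 child(ren)
  node 22: 2 child(ren)
  node 12: 1 child(ren)
  node 17: 0 child(ren)
  node 34: 2 child(ren)
  node 27: 0 child(ren)
  node 35: 0 child(ren)
Matching nodes: [10, 22, 12, 34]
Count of internal (non-leaf) nodes: 4


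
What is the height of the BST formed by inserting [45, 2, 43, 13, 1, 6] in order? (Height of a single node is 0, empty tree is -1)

Insertion order: [45, 2, 43, 13, 1, 6]
Tree (level-order array): [45, 2, None, 1, 43, None, None, 13, None, 6]
Compute height bottom-up (empty subtree = -1):
  height(1) = 1 + max(-1, -1) = 0
  height(6) = 1 + max(-1, -1) = 0
  height(13) = 1 + max(0, -1) = 1
  height(43) = 1 + max(1, -1) = 2
  height(2) = 1 + max(0, 2) = 3
  height(45) = 1 + max(3, -1) = 4
Height = 4


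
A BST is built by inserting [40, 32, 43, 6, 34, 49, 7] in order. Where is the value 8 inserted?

Starting tree (level order): [40, 32, 43, 6, 34, None, 49, None, 7]
Insertion path: 40 -> 32 -> 6 -> 7
Result: insert 8 as right child of 7
Final tree (level order): [40, 32, 43, 6, 34, None, 49, None, 7, None, None, None, None, None, 8]


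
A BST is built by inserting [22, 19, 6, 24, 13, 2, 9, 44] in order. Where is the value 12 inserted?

Starting tree (level order): [22, 19, 24, 6, None, None, 44, 2, 13, None, None, None, None, 9]
Insertion path: 22 -> 19 -> 6 -> 13 -> 9
Result: insert 12 as right child of 9
Final tree (level order): [22, 19, 24, 6, None, None, 44, 2, 13, None, None, None, None, 9, None, None, 12]


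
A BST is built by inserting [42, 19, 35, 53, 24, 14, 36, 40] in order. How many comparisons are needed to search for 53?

Search path for 53: 42 -> 53
Found: True
Comparisons: 2


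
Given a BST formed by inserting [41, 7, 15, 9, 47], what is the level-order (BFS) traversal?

Tree insertion order: [41, 7, 15, 9, 47]
Tree (level-order array): [41, 7, 47, None, 15, None, None, 9]
BFS from the root, enqueuing left then right child of each popped node:
  queue [41] -> pop 41, enqueue [7, 47], visited so far: [41]
  queue [7, 47] -> pop 7, enqueue [15], visited so far: [41, 7]
  queue [47, 15] -> pop 47, enqueue [none], visited so far: [41, 7, 47]
  queue [15] -> pop 15, enqueue [9], visited so far: [41, 7, 47, 15]
  queue [9] -> pop 9, enqueue [none], visited so far: [41, 7, 47, 15, 9]
Result: [41, 7, 47, 15, 9]


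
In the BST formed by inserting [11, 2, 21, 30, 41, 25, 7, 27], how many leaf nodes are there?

Tree built from: [11, 2, 21, 30, 41, 25, 7, 27]
Tree (level-order array): [11, 2, 21, None, 7, None, 30, None, None, 25, 41, None, 27]
Rule: A leaf has 0 children.
Per-node child counts:
  node 11: 2 child(ren)
  node 2: 1 child(ren)
  node 7: 0 child(ren)
  node 21: 1 child(ren)
  node 30: 2 child(ren)
  node 25: 1 child(ren)
  node 27: 0 child(ren)
  node 41: 0 child(ren)
Matching nodes: [7, 27, 41]
Count of leaf nodes: 3


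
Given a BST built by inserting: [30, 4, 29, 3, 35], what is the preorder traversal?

Tree insertion order: [30, 4, 29, 3, 35]
Tree (level-order array): [30, 4, 35, 3, 29]
Preorder traversal: [30, 4, 3, 29, 35]


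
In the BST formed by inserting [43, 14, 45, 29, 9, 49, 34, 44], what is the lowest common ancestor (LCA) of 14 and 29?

Tree insertion order: [43, 14, 45, 29, 9, 49, 34, 44]
Tree (level-order array): [43, 14, 45, 9, 29, 44, 49, None, None, None, 34]
In a BST, the LCA of p=14, q=29 is the first node v on the
root-to-leaf path with p <= v <= q (go left if both < v, right if both > v).
Walk from root:
  at 43: both 14 and 29 < 43, go left
  at 14: 14 <= 14 <= 29, this is the LCA
LCA = 14


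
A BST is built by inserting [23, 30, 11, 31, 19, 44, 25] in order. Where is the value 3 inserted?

Starting tree (level order): [23, 11, 30, None, 19, 25, 31, None, None, None, None, None, 44]
Insertion path: 23 -> 11
Result: insert 3 as left child of 11
Final tree (level order): [23, 11, 30, 3, 19, 25, 31, None, None, None, None, None, None, None, 44]


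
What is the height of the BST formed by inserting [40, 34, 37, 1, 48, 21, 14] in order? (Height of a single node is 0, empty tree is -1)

Insertion order: [40, 34, 37, 1, 48, 21, 14]
Tree (level-order array): [40, 34, 48, 1, 37, None, None, None, 21, None, None, 14]
Compute height bottom-up (empty subtree = -1):
  height(14) = 1 + max(-1, -1) = 0
  height(21) = 1 + max(0, -1) = 1
  height(1) = 1 + max(-1, 1) = 2
  height(37) = 1 + max(-1, -1) = 0
  height(34) = 1 + max(2, 0) = 3
  height(48) = 1 + max(-1, -1) = 0
  height(40) = 1 + max(3, 0) = 4
Height = 4


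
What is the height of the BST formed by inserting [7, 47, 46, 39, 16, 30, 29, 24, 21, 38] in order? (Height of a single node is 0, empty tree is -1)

Insertion order: [7, 47, 46, 39, 16, 30, 29, 24, 21, 38]
Tree (level-order array): [7, None, 47, 46, None, 39, None, 16, None, None, 30, 29, 38, 24, None, None, None, 21]
Compute height bottom-up (empty subtree = -1):
  height(21) = 1 + max(-1, -1) = 0
  height(24) = 1 + max(0, -1) = 1
  height(29) = 1 + max(1, -1) = 2
  height(38) = 1 + max(-1, -1) = 0
  height(30) = 1 + max(2, 0) = 3
  height(16) = 1 + max(-1, 3) = 4
  height(39) = 1 + max(4, -1) = 5
  height(46) = 1 + max(5, -1) = 6
  height(47) = 1 + max(6, -1) = 7
  height(7) = 1 + max(-1, 7) = 8
Height = 8


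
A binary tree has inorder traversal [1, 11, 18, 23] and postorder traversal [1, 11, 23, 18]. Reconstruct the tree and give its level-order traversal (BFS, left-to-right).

Inorder:   [1, 11, 18, 23]
Postorder: [1, 11, 23, 18]
Algorithm: postorder visits root last, so walk postorder right-to-left;
each value is the root of the current inorder slice — split it at that
value, recurse on the right subtree first, then the left.
Recursive splits:
  root=18; inorder splits into left=[1, 11], right=[23]
  root=23; inorder splits into left=[], right=[]
  root=11; inorder splits into left=[1], right=[]
  root=1; inorder splits into left=[], right=[]
Reconstructed level-order: [18, 11, 23, 1]


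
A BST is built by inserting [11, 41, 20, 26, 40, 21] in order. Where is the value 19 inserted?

Starting tree (level order): [11, None, 41, 20, None, None, 26, 21, 40]
Insertion path: 11 -> 41 -> 20
Result: insert 19 as left child of 20
Final tree (level order): [11, None, 41, 20, None, 19, 26, None, None, 21, 40]


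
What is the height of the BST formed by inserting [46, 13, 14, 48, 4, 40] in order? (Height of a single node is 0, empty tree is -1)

Insertion order: [46, 13, 14, 48, 4, 40]
Tree (level-order array): [46, 13, 48, 4, 14, None, None, None, None, None, 40]
Compute height bottom-up (empty subtree = -1):
  height(4) = 1 + max(-1, -1) = 0
  height(40) = 1 + max(-1, -1) = 0
  height(14) = 1 + max(-1, 0) = 1
  height(13) = 1 + max(0, 1) = 2
  height(48) = 1 + max(-1, -1) = 0
  height(46) = 1 + max(2, 0) = 3
Height = 3


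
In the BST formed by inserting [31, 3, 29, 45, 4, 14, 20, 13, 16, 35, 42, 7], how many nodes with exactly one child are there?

Tree built from: [31, 3, 29, 45, 4, 14, 20, 13, 16, 35, 42, 7]
Tree (level-order array): [31, 3, 45, None, 29, 35, None, 4, None, None, 42, None, 14, None, None, 13, 20, 7, None, 16]
Rule: These are nodes with exactly 1 non-null child.
Per-node child counts:
  node 31: 2 child(ren)
  node 3: 1 child(ren)
  node 29: 1 child(ren)
  node 4: 1 child(ren)
  node 14: 2 child(ren)
  node 13: 1 child(ren)
  node 7: 0 child(ren)
  node 20: 1 child(ren)
  node 16: 0 child(ren)
  node 45: 1 child(ren)
  node 35: 1 child(ren)
  node 42: 0 child(ren)
Matching nodes: [3, 29, 4, 13, 20, 45, 35]
Count of nodes with exactly one child: 7


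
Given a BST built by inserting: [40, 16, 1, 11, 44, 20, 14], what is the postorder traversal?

Tree insertion order: [40, 16, 1, 11, 44, 20, 14]
Tree (level-order array): [40, 16, 44, 1, 20, None, None, None, 11, None, None, None, 14]
Postorder traversal: [14, 11, 1, 20, 16, 44, 40]


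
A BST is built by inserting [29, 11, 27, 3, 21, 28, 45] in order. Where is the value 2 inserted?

Starting tree (level order): [29, 11, 45, 3, 27, None, None, None, None, 21, 28]
Insertion path: 29 -> 11 -> 3
Result: insert 2 as left child of 3
Final tree (level order): [29, 11, 45, 3, 27, None, None, 2, None, 21, 28]


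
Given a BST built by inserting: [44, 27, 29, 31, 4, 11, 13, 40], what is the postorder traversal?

Tree insertion order: [44, 27, 29, 31, 4, 11, 13, 40]
Tree (level-order array): [44, 27, None, 4, 29, None, 11, None, 31, None, 13, None, 40]
Postorder traversal: [13, 11, 4, 40, 31, 29, 27, 44]


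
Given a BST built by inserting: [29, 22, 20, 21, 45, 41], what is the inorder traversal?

Tree insertion order: [29, 22, 20, 21, 45, 41]
Tree (level-order array): [29, 22, 45, 20, None, 41, None, None, 21]
Inorder traversal: [20, 21, 22, 29, 41, 45]


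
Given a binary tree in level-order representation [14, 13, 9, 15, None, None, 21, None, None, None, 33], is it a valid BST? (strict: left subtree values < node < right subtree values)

Level-order array: [14, 13, 9, 15, None, None, 21, None, None, None, 33]
Validate using subtree bounds (lo, hi): at each node, require lo < value < hi,
then recurse left with hi=value and right with lo=value.
Preorder trace (stopping at first violation):
  at node 14 with bounds (-inf, +inf): OK
  at node 13 with bounds (-inf, 14): OK
  at node 15 with bounds (-inf, 13): VIOLATION
Node 15 violates its bound: not (-inf < 15 < 13).
Result: Not a valid BST


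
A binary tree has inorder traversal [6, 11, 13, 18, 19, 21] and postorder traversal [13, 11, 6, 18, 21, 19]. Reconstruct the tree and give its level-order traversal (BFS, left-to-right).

Inorder:   [6, 11, 13, 18, 19, 21]
Postorder: [13, 11, 6, 18, 21, 19]
Algorithm: postorder visits root last, so walk postorder right-to-left;
each value is the root of the current inorder slice — split it at that
value, recurse on the right subtree first, then the left.
Recursive splits:
  root=19; inorder splits into left=[6, 11, 13, 18], right=[21]
  root=21; inorder splits into left=[], right=[]
  root=18; inorder splits into left=[6, 11, 13], right=[]
  root=6; inorder splits into left=[], right=[11, 13]
  root=11; inorder splits into left=[], right=[13]
  root=13; inorder splits into left=[], right=[]
Reconstructed level-order: [19, 18, 21, 6, 11, 13]


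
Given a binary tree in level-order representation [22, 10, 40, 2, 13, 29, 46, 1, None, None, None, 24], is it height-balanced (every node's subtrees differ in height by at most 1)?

Tree (level-order array): [22, 10, 40, 2, 13, 29, 46, 1, None, None, None, 24]
Definition: a tree is height-balanced if, at every node, |h(left) - h(right)| <= 1 (empty subtree has height -1).
Bottom-up per-node check:
  node 1: h_left=-1, h_right=-1, diff=0 [OK], height=0
  node 2: h_left=0, h_right=-1, diff=1 [OK], height=1
  node 13: h_left=-1, h_right=-1, diff=0 [OK], height=0
  node 10: h_left=1, h_right=0, diff=1 [OK], height=2
  node 24: h_left=-1, h_right=-1, diff=0 [OK], height=0
  node 29: h_left=0, h_right=-1, diff=1 [OK], height=1
  node 46: h_left=-1, h_right=-1, diff=0 [OK], height=0
  node 40: h_left=1, h_right=0, diff=1 [OK], height=2
  node 22: h_left=2, h_right=2, diff=0 [OK], height=3
All nodes satisfy the balance condition.
Result: Balanced
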